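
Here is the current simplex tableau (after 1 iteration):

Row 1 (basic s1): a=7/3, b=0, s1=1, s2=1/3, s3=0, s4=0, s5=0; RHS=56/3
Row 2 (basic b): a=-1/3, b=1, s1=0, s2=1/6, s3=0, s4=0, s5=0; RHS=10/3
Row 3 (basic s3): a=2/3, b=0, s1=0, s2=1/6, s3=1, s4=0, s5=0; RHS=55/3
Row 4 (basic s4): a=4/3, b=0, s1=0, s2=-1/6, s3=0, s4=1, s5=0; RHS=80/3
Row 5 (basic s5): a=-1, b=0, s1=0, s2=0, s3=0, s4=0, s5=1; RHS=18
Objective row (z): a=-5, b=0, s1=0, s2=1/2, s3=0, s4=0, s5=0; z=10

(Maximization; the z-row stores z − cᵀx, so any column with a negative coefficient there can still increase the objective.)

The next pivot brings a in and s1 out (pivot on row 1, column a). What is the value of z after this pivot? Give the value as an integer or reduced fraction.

Minimum ratio for a: (56/3)/(7/3) = 8.
z changes by −(z-row coeff of a)·ratio = −(-5)·8 = 40.
New z = 10 + 40 = 50.

50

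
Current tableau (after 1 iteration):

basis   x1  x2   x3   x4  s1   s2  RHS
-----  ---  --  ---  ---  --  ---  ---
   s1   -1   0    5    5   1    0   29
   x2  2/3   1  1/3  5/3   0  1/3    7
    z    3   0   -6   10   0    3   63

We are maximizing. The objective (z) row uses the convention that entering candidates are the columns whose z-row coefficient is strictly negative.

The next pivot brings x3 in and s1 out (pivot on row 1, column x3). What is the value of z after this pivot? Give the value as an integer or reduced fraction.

489/5

Minimum ratio for x3: 29/5 = 29/5.
z changes by −(z-row coeff of x3)·ratio = −(-6)·(29/5) = 174/5.
New z = 63 + (174/5) = 489/5.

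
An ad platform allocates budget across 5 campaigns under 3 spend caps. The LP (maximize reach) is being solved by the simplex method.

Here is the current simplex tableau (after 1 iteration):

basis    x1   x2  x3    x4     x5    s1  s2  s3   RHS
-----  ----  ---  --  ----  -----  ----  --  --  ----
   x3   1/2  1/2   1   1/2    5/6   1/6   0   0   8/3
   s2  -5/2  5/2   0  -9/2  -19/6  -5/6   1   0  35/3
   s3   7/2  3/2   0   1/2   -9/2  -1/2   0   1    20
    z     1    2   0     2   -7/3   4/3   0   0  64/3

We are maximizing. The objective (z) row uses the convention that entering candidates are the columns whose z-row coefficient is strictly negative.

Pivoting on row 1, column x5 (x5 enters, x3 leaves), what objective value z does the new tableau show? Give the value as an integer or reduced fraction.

Minimum ratio for x5: (8/3)/(5/6) = 16/5.
z changes by −(z-row coeff of x5)·ratio = −(-7/3)·(16/5) = 112/15.
New z = 64/3 + (112/15) = 144/5.

144/5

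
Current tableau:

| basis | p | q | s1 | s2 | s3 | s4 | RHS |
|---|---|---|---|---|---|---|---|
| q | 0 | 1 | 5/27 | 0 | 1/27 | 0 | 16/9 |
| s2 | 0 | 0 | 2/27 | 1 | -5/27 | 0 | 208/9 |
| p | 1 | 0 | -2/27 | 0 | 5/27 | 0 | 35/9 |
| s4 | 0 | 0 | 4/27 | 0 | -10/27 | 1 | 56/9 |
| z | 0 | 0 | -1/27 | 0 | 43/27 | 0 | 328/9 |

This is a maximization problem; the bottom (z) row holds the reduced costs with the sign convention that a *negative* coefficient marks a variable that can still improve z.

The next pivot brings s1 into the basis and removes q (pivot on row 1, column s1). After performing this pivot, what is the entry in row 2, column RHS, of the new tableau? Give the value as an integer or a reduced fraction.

Pivot element is row 1, column s1: 5/27.
Normalize row 1: new (row 1, RHS) = (16/9)/(5/27) = 48/5.
row 2 ← row 2 − (2/27)·(new row 1): 208/9 − (2/27)·(48/5) = 112/5.

112/5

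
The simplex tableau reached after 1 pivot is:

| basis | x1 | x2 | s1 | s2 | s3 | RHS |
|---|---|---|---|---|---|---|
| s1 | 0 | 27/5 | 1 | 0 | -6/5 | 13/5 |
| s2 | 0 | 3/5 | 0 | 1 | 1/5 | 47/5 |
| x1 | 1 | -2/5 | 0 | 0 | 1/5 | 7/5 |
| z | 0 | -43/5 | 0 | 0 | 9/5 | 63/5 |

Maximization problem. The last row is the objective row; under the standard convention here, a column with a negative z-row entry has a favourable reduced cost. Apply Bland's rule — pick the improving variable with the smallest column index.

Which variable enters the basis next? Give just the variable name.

x2

Objective-row coefficients: x1: 0, x2: -43/5, s1: 0, s2: 0, s3: 9/5.
Improving columns: x2. Bland's rule picks the smallest column index → x2.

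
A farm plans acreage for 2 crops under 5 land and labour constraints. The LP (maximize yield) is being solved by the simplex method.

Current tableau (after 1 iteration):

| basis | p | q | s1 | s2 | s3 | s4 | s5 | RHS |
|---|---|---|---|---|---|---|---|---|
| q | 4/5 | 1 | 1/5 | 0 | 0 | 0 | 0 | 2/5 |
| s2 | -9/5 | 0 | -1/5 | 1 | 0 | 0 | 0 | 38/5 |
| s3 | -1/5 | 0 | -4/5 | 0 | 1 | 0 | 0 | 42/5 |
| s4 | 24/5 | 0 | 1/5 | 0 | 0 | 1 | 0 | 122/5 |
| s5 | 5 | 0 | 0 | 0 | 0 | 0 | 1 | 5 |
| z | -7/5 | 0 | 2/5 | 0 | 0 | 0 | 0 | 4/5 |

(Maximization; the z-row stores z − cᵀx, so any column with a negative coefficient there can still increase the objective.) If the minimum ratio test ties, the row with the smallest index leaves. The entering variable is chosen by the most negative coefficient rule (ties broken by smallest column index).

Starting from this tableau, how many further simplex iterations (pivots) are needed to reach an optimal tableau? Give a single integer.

1

pivot: p in, q out → z = 3/2
No improving column remains; optimal.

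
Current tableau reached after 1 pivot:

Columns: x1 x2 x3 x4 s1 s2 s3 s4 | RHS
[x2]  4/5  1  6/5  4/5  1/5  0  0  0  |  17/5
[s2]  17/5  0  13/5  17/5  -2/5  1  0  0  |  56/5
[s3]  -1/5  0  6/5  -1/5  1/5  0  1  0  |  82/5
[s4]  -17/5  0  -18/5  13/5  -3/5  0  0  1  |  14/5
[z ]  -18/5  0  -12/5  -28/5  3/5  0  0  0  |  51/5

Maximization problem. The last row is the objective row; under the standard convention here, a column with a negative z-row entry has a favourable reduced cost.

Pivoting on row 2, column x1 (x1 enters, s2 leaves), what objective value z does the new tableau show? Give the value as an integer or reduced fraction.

Minimum ratio for x1: (56/5)/(17/5) = 56/17.
z changes by −(z-row coeff of x1)·ratio = −(-18/5)·(56/17) = 1008/85.
New z = 51/5 + (1008/85) = 375/17.

375/17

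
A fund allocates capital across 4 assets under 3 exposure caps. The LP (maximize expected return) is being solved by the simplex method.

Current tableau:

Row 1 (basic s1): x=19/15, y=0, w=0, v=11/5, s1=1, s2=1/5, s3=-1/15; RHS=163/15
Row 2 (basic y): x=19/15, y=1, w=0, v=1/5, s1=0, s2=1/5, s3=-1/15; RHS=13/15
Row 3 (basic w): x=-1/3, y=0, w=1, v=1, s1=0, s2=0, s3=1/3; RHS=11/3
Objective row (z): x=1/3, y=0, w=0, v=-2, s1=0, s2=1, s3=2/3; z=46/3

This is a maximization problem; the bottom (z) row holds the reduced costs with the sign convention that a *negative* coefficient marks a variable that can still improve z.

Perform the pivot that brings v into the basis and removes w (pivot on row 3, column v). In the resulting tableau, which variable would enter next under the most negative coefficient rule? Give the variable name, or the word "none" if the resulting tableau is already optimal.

x

Pivot element 1. New z-row = old z-row − (-2)·(row 3/1).
Updated z-row coefficients: x: -1/3, y: 0, w: 2, v: 0, s1: 0, s2: 1, s3: 4/3.
The most negative is -1/3 in column x, so x would enter next.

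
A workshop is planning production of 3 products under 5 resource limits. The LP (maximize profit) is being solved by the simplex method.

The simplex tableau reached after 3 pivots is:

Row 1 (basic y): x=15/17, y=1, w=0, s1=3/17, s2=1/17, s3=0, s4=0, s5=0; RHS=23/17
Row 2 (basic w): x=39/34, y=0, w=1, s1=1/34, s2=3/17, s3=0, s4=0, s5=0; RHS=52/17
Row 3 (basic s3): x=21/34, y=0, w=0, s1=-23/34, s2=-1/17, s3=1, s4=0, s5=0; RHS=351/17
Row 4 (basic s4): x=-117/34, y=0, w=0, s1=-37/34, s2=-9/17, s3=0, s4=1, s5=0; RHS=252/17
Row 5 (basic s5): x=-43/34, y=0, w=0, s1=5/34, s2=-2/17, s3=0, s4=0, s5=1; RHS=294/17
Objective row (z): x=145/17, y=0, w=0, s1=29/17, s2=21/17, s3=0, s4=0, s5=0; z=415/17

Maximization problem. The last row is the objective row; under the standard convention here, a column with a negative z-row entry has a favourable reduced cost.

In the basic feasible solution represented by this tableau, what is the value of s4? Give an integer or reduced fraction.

s4 is basic (row 4); its value is the RHS of that row: 252/17.

252/17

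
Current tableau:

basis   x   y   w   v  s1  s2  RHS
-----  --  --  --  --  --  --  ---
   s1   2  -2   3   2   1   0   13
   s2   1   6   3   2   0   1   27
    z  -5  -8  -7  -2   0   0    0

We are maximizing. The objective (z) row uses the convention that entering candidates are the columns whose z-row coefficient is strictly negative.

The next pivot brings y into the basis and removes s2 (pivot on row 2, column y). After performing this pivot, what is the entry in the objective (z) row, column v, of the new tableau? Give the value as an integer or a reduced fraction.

2/3

Pivot element is row 2, column y: 6.
Normalize row 2: new (row 2, v) = 2/6 = 1/3.
z-row ← z-row − (-8)·(new row 2): -2 − (-8)·(1/3) = 2/3.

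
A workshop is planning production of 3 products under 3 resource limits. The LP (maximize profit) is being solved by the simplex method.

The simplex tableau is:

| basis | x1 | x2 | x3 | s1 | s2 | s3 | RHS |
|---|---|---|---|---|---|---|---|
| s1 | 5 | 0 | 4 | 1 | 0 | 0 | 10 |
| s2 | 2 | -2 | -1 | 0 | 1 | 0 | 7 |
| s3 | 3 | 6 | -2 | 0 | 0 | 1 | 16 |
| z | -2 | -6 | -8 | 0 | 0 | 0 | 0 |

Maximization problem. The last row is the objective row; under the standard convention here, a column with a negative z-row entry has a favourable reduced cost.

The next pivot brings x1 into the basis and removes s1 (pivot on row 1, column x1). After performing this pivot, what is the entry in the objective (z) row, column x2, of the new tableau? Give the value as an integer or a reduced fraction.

-6

Pivot element is row 1, column x1: 5.
Normalize row 1: new (row 1, x2) = 0/5 = 0.
z-row ← z-row − (-2)·(new row 1): -6 − (-2)·0 = -6.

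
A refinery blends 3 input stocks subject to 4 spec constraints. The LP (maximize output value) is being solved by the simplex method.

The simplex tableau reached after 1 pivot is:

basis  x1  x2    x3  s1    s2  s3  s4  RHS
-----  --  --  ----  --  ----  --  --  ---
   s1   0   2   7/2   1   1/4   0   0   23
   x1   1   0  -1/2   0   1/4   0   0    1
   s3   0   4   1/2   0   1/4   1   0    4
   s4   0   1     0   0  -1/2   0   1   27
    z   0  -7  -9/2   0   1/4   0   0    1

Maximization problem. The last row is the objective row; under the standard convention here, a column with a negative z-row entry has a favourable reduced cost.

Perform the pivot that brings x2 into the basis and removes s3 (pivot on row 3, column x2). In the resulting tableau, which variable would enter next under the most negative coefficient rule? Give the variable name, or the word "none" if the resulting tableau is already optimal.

x3

Pivot element 4. New z-row = old z-row − (-7)·(row 3/4).
Updated z-row coefficients: x1: 0, x2: 0, x3: -29/8, s1: 0, s2: 11/16, s3: 7/4, s4: 0.
The most negative is -29/8 in column x3, so x3 would enter next.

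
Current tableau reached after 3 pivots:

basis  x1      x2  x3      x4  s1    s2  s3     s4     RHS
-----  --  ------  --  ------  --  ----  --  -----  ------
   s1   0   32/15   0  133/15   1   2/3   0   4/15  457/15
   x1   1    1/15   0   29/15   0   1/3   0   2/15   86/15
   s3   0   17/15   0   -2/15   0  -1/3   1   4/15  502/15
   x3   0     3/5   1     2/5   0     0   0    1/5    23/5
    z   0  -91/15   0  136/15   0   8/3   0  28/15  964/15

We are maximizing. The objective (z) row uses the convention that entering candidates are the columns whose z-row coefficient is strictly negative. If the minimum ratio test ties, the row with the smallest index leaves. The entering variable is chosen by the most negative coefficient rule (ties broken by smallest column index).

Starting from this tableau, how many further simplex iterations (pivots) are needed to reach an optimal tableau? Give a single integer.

1

pivot: x2 in, x3 out → z = 997/9
No improving column remains; optimal.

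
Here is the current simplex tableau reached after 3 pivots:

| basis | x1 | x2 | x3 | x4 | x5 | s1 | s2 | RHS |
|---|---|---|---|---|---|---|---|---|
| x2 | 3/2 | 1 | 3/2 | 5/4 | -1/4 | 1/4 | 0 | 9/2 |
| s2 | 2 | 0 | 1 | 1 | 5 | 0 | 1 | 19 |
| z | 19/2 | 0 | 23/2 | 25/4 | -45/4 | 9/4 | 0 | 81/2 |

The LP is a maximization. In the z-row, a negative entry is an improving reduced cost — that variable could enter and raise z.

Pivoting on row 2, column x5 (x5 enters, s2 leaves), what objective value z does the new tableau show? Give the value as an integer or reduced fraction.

Minimum ratio for x5: 19/5 = 19/5.
z changes by −(z-row coeff of x5)·ratio = −(-45/4)·(19/5) = 171/4.
New z = 81/2 + (171/4) = 333/4.

333/4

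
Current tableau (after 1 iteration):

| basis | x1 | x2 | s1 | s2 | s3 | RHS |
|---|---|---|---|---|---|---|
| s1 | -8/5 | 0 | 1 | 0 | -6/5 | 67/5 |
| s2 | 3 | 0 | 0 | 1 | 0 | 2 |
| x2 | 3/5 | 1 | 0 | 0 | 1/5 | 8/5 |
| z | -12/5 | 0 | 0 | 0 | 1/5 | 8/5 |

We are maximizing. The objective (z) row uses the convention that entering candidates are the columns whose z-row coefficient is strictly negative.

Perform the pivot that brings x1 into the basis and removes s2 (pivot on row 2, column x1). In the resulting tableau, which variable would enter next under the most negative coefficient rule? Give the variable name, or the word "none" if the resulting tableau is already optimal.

none

Pivot element 3. New z-row = old z-row − (-12/5)·(row 2/3).
Updated z-row coefficients: x1: 0, x2: 0, s1: 0, s2: 4/5, s3: 1/5.
No coefficient is strictly negative; the tableau after this pivot is optimal.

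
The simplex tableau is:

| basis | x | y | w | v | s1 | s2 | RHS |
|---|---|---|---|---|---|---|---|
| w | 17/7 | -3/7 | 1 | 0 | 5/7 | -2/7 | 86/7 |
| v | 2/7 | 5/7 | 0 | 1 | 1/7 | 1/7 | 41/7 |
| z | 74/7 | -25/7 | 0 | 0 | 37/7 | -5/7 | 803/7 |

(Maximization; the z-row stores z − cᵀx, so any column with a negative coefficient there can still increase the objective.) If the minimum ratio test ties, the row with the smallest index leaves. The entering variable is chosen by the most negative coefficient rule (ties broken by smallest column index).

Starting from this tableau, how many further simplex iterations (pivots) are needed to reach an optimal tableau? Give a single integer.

pivot: y in, v out → z = 144
No improving column remains; optimal.

1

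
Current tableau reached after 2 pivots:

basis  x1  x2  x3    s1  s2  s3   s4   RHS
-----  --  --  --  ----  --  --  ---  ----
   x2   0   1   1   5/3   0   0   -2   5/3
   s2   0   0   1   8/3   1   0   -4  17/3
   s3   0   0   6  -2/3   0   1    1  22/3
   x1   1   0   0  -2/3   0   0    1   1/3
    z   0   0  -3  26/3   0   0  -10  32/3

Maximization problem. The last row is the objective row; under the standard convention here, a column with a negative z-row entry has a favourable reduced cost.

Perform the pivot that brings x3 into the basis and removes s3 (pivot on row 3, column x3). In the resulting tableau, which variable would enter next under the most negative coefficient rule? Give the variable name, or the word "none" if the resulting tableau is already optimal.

Pivot element 6. New z-row = old z-row − (-3)·(row 3/6).
Updated z-row coefficients: x1: 0, x2: 0, x3: 0, s1: 25/3, s2: 0, s3: 1/2, s4: -19/2.
The most negative is -19/2 in column s4, so s4 would enter next.

s4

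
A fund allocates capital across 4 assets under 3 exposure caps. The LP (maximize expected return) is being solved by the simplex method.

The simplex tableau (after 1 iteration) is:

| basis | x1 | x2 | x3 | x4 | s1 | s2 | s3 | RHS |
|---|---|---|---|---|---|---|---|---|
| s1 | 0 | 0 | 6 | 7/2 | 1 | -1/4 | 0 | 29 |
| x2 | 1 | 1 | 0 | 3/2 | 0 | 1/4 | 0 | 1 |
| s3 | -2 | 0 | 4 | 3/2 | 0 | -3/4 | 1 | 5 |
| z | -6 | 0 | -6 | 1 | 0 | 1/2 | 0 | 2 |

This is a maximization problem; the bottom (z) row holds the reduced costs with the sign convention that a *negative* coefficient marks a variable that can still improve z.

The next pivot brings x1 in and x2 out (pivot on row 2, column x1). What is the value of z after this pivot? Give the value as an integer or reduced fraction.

Minimum ratio for x1: 1/1 = 1.
z changes by −(z-row coeff of x1)·ratio = −(-6)·1 = 6.
New z = 2 + 6 = 8.

8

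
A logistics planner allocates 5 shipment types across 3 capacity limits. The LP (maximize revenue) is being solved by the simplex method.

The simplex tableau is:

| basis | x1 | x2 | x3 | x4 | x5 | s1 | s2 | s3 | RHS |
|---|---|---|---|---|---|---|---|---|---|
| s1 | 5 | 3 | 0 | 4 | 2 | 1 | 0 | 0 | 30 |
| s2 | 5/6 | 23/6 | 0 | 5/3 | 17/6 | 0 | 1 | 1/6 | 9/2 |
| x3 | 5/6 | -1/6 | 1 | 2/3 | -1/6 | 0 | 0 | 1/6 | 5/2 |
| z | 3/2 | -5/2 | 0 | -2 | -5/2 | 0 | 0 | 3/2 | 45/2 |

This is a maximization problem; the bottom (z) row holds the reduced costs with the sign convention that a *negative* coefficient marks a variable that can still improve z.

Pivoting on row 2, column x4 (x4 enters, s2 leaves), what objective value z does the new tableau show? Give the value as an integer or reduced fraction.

279/10

Minimum ratio for x4: (9/2)/(5/3) = 27/10.
z changes by −(z-row coeff of x4)·ratio = −(-2)·(27/10) = 27/5.
New z = 45/2 + (27/5) = 279/10.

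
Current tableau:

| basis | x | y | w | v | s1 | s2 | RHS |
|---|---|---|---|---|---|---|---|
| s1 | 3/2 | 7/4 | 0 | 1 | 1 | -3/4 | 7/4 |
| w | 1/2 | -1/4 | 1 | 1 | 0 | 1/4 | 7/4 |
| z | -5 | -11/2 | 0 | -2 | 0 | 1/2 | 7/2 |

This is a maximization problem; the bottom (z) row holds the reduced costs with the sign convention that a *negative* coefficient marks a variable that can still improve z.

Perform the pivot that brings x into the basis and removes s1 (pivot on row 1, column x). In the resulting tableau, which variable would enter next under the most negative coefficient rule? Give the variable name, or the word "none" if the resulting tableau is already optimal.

Pivot element 3/2. New z-row = old z-row − (-5)·(row 1/(3/2)).
Updated z-row coefficients: x: 0, y: 1/3, w: 0, v: 4/3, s1: 10/3, s2: -2.
The most negative is -2 in column s2, so s2 would enter next.

s2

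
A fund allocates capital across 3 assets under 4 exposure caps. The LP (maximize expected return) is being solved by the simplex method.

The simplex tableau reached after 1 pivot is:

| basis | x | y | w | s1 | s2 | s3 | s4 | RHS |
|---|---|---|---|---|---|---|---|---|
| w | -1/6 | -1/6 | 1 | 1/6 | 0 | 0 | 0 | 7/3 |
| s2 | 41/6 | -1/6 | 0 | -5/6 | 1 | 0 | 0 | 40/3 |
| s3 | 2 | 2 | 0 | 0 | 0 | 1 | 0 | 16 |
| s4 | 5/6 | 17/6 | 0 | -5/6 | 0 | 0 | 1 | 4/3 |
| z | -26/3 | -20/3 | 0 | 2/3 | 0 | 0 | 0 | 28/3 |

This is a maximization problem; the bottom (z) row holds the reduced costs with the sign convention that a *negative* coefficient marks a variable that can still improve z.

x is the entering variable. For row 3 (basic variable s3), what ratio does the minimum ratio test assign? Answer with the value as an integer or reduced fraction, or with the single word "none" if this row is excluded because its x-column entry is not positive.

8

Ratio = RHS / (x entry) = 16 / 2 = 8.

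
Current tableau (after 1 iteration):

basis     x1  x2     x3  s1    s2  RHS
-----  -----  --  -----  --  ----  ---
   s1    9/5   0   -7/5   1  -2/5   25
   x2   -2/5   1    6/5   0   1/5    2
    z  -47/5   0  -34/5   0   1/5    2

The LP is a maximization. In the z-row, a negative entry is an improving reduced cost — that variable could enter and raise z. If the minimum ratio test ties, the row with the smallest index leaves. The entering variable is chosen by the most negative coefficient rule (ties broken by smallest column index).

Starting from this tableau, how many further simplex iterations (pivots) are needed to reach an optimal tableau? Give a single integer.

3

pivot: x1 in, s1 out → z = 1193/9
pivot: x3 in, x2 out → z = 505/2
pivot: s2 in, x3 out → z = 261
No improving column remains; optimal.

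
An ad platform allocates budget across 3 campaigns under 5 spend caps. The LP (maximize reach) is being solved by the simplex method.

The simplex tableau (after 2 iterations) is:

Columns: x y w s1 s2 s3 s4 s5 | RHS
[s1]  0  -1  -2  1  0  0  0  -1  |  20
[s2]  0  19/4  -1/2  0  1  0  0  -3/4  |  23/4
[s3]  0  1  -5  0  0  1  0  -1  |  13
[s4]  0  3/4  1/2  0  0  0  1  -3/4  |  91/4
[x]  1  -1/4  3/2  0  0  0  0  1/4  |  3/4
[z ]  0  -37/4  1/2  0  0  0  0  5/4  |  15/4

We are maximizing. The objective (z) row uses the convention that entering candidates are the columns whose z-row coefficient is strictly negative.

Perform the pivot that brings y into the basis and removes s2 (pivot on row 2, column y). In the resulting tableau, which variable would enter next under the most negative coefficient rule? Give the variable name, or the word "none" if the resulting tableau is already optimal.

Pivot element 19/4. New z-row = old z-row − (-37/4)·(row 2/(19/4)).
Updated z-row coefficients: x: 0, y: 0, w: -9/19, s1: 0, s2: 37/19, s3: 0, s4: 0, s5: -4/19.
The most negative is -9/19 in column w, so w would enter next.

w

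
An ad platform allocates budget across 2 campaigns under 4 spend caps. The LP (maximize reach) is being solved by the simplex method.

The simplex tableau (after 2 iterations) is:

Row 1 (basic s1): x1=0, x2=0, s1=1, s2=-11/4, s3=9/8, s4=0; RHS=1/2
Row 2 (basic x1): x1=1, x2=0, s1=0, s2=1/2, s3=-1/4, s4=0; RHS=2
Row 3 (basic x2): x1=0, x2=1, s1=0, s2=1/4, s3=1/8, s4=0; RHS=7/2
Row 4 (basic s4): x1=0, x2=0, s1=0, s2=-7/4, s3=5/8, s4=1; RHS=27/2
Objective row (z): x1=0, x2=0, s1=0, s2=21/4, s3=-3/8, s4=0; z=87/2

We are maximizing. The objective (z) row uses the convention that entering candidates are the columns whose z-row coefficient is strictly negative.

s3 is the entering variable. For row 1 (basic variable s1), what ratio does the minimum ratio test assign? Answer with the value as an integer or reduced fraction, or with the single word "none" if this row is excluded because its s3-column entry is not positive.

4/9

Ratio = RHS / (s3 entry) = (1/2) / (9/8) = 4/9.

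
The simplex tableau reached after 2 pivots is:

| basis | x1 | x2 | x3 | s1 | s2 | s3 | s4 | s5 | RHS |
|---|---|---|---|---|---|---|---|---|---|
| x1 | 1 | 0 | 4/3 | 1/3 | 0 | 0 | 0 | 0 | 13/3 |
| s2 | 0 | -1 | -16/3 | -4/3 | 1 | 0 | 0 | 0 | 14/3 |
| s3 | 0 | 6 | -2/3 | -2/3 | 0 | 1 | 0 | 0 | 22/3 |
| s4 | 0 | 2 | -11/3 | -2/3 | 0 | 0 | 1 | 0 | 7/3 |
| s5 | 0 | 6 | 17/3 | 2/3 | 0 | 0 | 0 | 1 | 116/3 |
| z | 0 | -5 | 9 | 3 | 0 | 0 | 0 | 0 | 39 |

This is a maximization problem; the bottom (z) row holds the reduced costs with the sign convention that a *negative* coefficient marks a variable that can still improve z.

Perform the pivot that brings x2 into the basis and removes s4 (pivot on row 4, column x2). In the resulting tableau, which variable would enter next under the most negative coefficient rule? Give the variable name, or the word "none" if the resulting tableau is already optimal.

Pivot element 2. New z-row = old z-row − (-5)·(row 4/2).
Updated z-row coefficients: x1: 0, x2: 0, x3: -1/6, s1: 4/3, s2: 0, s3: 0, s4: 5/2, s5: 0.
The most negative is -1/6 in column x3, so x3 would enter next.

x3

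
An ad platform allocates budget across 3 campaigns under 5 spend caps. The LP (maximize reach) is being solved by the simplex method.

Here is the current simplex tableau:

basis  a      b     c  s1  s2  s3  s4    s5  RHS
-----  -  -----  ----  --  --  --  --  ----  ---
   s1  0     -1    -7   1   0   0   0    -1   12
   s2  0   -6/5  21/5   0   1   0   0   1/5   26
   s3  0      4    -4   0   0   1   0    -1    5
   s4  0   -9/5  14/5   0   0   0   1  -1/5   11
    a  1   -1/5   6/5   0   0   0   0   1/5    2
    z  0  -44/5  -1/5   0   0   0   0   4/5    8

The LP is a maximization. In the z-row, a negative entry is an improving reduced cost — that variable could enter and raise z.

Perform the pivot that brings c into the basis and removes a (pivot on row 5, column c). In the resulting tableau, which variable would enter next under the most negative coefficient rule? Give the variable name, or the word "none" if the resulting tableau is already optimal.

Pivot element 6/5. New z-row = old z-row − (-1/5)·(row 5/(6/5)).
Updated z-row coefficients: a: 1/6, b: -53/6, c: 0, s1: 0, s2: 0, s3: 0, s4: 0, s5: 5/6.
The most negative is -53/6 in column b, so b would enter next.

b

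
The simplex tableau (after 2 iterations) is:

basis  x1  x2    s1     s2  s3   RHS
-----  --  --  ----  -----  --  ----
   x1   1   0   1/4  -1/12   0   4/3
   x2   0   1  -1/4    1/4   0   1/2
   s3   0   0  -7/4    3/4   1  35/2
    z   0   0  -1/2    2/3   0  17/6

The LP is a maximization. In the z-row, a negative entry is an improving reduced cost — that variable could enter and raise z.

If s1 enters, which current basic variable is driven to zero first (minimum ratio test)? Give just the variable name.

Ratios: row 1 (x1): (4/3)/(1/4) = 16/3; row 2 (x2): entry -1/4 ≤ 0, skip; row 3 (s3): entry -7/4 ≤ 0, skip.
Minimum ratio 16/3 is in the x1 row, so x1 leaves.

x1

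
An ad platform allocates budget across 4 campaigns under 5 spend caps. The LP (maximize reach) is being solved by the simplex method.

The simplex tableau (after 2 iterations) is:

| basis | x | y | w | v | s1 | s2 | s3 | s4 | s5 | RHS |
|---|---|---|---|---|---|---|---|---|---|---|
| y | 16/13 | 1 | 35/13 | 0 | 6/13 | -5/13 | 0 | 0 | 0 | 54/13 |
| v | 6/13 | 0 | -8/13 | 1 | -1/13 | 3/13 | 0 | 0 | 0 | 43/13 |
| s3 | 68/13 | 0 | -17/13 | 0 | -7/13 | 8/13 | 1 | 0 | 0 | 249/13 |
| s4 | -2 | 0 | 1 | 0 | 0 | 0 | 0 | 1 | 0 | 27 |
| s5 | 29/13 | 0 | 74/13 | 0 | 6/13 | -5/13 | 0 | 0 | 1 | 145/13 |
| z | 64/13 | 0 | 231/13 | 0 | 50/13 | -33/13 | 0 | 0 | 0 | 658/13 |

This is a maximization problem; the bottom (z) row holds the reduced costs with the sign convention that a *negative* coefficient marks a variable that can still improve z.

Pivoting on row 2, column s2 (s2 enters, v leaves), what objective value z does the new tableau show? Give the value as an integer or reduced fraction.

87

Minimum ratio for s2: (43/13)/(3/13) = 43/3.
z changes by −(z-row coeff of s2)·ratio = −(-33/13)·(43/3) = 473/13.
New z = 658/13 + (473/13) = 87.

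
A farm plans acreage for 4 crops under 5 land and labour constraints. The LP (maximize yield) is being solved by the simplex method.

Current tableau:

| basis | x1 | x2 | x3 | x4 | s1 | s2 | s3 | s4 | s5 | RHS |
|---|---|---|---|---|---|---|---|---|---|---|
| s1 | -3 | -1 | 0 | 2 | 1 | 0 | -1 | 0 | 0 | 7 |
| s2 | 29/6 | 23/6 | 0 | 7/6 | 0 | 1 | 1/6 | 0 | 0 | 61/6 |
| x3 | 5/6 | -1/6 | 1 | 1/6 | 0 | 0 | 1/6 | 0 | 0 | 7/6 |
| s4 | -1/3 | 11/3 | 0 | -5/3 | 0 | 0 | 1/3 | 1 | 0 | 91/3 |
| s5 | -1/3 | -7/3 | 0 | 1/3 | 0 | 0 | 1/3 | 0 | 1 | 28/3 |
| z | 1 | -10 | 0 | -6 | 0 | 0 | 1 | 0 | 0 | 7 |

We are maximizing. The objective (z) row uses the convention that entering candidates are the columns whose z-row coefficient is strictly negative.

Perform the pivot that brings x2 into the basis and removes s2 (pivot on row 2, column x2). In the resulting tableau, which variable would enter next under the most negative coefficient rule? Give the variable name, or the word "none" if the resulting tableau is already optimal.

Pivot element 23/6. New z-row = old z-row − (-10)·(row 2/(23/6)).
Updated z-row coefficients: x1: 313/23, x2: 0, x3: 0, x4: -68/23, s1: 0, s2: 60/23, s3: 33/23, s4: 0, s5: 0.
The most negative is -68/23 in column x4, so x4 would enter next.

x4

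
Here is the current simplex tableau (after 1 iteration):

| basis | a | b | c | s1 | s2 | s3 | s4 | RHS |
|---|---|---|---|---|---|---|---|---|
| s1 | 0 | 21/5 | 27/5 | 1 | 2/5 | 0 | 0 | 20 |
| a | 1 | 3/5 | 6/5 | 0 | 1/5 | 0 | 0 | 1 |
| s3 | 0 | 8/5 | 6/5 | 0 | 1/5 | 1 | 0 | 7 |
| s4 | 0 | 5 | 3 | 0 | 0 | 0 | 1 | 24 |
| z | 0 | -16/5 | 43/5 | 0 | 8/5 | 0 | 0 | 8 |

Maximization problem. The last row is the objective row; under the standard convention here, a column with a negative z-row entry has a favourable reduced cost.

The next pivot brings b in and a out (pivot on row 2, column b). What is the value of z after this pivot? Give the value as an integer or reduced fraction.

40/3

Minimum ratio for b: 1/(3/5) = 5/3.
z changes by −(z-row coeff of b)·ratio = −(-16/5)·(5/3) = 16/3.
New z = 8 + (16/3) = 40/3.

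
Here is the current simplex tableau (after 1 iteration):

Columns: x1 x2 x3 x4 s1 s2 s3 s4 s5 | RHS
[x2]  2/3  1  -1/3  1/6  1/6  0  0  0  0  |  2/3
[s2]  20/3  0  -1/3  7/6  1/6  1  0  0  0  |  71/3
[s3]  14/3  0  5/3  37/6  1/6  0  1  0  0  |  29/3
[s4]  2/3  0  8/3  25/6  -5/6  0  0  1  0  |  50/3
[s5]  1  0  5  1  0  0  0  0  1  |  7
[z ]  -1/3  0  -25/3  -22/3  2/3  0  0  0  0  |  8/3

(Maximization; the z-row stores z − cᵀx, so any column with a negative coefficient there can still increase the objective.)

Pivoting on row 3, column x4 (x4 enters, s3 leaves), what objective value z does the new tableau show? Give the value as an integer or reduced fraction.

524/37

Minimum ratio for x4: (29/3)/(37/6) = 58/37.
z changes by −(z-row coeff of x4)·ratio = −(-22/3)·(58/37) = 1276/111.
New z = 8/3 + (1276/111) = 524/37.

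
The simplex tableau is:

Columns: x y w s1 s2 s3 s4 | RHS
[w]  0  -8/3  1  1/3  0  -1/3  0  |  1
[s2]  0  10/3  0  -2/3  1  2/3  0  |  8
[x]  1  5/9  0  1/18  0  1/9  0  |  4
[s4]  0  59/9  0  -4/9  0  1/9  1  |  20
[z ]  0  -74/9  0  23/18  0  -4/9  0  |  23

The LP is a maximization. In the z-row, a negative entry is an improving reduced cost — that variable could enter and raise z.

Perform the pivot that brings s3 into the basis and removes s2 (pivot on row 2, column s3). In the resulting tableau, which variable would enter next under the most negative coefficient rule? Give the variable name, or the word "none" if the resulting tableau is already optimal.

y

Pivot element 2/3. New z-row = old z-row − (-4/9)·(row 2/(2/3)).
Updated z-row coefficients: x: 0, y: -6, w: 0, s1: 5/6, s2: 2/3, s3: 0, s4: 0.
The most negative is -6 in column y, so y would enter next.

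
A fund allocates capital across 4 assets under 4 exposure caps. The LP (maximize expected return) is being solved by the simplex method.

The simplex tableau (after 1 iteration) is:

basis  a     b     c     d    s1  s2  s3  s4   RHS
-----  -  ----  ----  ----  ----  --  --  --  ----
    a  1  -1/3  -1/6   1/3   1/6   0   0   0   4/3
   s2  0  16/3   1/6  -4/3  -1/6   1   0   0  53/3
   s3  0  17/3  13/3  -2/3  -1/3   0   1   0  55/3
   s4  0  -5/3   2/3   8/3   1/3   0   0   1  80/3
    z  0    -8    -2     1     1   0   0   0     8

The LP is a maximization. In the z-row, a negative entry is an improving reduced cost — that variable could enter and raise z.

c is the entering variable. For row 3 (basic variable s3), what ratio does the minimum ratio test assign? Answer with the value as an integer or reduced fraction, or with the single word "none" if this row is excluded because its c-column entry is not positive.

55/13

Ratio = RHS / (c entry) = (55/3) / (13/3) = 55/13.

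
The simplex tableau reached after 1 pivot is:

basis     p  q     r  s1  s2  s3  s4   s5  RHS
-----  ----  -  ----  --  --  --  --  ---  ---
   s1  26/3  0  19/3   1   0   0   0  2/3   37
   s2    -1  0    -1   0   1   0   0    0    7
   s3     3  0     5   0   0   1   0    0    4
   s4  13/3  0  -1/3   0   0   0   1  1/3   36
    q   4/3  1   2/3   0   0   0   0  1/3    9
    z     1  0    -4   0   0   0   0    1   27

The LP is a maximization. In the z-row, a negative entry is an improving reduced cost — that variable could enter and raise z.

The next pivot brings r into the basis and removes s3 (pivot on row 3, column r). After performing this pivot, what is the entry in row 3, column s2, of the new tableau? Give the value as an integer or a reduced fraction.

Pivot element is row 3, column r: 5.
Normalize row 3: new (row 3, s2) = 0/5 = 0.
Row 3 is the pivot row, so the entry is 0.

0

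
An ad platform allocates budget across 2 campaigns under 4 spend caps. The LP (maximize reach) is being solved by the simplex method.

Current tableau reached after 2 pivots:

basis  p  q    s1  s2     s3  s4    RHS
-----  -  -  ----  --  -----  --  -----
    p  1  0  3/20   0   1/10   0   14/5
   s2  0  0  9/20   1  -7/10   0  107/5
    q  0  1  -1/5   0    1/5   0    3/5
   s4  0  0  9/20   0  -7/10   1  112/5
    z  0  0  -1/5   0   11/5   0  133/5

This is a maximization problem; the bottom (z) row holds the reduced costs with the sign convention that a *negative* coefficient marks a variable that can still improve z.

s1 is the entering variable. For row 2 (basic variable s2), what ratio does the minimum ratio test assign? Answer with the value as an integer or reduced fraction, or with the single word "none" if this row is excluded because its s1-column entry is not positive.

428/9

Ratio = RHS / (s1 entry) = (107/5) / (9/20) = 428/9.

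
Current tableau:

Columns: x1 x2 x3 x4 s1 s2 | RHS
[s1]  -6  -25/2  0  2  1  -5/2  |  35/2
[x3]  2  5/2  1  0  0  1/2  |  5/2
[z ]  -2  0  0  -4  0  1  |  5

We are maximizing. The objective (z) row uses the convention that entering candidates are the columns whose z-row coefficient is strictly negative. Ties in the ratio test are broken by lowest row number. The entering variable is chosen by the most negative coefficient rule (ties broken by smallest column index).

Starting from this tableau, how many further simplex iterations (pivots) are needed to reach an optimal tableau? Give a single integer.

2

pivot: x4 in, s1 out → z = 40
pivot: x2 in, x3 out → z = 65
No improving column remains; optimal.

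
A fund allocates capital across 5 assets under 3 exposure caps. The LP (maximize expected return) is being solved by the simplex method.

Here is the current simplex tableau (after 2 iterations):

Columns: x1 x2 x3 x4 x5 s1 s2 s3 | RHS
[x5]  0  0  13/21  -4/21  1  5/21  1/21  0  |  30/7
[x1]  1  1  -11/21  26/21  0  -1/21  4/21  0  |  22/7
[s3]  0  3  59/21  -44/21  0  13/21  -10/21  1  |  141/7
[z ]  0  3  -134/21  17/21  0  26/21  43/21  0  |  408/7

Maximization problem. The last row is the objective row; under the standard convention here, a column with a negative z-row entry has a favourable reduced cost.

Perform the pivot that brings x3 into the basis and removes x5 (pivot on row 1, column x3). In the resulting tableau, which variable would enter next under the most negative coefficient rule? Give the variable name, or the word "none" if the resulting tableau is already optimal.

Pivot element 13/21. New z-row = old z-row − (-134/21)·(row 1/(13/21)).
Updated z-row coefficients: x1: 0, x2: 3, x3: 0, x4: -15/13, x5: 134/13, s1: 48/13, s2: 33/13, s3: 0.
The most negative is -15/13 in column x4, so x4 would enter next.

x4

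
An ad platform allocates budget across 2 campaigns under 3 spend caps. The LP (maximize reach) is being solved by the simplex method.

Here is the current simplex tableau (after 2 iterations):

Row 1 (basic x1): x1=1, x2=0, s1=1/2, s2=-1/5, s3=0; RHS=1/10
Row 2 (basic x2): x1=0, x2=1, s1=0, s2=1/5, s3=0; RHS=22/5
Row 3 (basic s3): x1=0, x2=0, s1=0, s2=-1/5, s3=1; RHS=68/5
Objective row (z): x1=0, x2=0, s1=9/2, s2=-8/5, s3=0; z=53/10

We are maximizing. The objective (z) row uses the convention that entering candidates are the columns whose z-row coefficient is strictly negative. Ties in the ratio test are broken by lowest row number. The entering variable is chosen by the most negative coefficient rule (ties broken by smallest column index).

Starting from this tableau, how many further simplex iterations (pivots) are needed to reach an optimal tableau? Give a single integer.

1

pivot: s2 in, x2 out → z = 81/2
No improving column remains; optimal.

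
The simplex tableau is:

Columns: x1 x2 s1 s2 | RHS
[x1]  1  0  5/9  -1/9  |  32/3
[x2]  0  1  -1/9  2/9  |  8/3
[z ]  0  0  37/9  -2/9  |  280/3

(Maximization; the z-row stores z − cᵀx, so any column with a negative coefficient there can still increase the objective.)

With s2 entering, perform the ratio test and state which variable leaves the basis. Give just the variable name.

Ratios: row 1 (x1): entry -1/9 ≤ 0, skip; row 2 (x2): (8/3)/(2/9) = 12.
Minimum ratio 12 is in the x2 row, so x2 leaves.

x2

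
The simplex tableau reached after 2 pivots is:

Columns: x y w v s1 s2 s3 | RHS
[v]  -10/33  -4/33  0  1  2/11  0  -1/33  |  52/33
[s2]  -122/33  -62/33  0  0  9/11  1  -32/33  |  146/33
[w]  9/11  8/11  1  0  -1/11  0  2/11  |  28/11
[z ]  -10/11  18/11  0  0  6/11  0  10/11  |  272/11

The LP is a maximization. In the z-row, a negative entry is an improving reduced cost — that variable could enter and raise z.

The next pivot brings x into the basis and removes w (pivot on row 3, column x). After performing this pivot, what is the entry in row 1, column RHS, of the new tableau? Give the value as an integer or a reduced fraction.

68/27

Pivot element is row 3, column x: 9/11.
Normalize row 3: new (row 3, RHS) = (28/11)/(9/11) = 28/9.
row 1 ← row 1 − (-10/33)·(new row 3): 52/33 − (-10/33)·(28/9) = 68/27.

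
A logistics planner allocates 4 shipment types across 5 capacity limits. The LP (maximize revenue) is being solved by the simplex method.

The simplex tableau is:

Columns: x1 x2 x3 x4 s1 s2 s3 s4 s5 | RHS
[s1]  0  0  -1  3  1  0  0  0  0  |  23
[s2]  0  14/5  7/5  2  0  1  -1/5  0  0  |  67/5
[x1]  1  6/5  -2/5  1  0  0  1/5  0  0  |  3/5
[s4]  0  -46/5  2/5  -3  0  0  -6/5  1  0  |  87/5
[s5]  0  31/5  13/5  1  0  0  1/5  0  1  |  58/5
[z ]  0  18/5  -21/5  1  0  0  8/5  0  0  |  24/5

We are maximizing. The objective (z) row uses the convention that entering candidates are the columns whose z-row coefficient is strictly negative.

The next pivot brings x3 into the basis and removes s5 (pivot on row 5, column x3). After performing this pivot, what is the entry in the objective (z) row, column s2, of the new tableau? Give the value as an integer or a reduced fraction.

0

Pivot element is row 5, column x3: 13/5.
Normalize row 5: new (row 5, s2) = 0/(13/5) = 0.
z-row ← z-row − (-21/5)·(new row 5): 0 − (-21/5)·0 = 0.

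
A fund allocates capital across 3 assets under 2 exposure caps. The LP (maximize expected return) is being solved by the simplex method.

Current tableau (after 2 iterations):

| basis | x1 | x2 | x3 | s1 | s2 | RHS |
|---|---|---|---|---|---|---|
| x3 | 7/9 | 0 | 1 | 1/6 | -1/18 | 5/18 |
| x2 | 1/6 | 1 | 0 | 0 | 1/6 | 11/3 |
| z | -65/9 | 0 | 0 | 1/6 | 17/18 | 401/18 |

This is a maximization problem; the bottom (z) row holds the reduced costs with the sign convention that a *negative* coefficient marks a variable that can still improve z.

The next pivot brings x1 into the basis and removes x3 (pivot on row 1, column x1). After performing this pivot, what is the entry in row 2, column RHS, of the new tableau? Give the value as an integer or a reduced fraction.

101/28

Pivot element is row 1, column x1: 7/9.
Normalize row 1: new (row 1, RHS) = (5/18)/(7/9) = 5/14.
row 2 ← row 2 − (1/6)·(new row 1): 11/3 − (1/6)·(5/14) = 101/28.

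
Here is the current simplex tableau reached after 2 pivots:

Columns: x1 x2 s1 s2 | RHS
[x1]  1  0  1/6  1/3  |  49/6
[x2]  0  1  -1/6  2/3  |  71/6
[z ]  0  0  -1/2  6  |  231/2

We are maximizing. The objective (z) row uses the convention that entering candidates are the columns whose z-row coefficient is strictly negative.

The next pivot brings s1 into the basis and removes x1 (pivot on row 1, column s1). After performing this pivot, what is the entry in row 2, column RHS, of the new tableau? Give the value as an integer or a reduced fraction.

20

Pivot element is row 1, column s1: 1/6.
Normalize row 1: new (row 1, RHS) = (49/6)/(1/6) = 49.
row 2 ← row 2 − (-1/6)·(new row 1): 71/6 − (-1/6)·49 = 20.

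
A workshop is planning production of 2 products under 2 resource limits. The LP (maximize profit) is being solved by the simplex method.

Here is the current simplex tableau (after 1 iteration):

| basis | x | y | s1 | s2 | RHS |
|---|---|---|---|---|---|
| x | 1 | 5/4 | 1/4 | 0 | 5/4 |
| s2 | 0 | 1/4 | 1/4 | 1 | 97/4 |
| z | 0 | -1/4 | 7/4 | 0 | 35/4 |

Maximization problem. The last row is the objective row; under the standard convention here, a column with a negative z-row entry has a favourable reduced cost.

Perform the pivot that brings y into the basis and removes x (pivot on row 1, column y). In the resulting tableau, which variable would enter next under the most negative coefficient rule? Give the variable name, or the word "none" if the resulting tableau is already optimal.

Pivot element 5/4. New z-row = old z-row − (-1/4)·(row 1/(5/4)).
Updated z-row coefficients: x: 1/5, y: 0, s1: 9/5, s2: 0.
No coefficient is strictly negative; the tableau after this pivot is optimal.

none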